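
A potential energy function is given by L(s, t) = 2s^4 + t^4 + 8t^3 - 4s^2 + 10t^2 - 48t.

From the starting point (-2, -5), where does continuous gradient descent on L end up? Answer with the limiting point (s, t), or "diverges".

(-1, -4)

L is separable, so gradient descent decouples: s follows -∂L/∂s, t follows -∂L/∂t.
∂L/∂s = 8s(s - 1)(s + 1); at s=-2 this is -48, so s increases.
∂L/∂t = 4(t - 1)(t + 3)(t + 4); at t=-5 this is -48, so t increases.
s converges to its nearest critical value -1 (a local min of the s-part); t converges to -4. The iterate converges to (-1, -4).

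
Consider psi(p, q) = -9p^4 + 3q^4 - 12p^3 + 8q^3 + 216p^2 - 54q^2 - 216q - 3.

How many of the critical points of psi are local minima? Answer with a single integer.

psi separates as a function of p plus a function of q, so ∇psi=0 decouples.
∂psi/∂p = -36p(p - 3)(p + 4) = 0 at p ∈ {-4, 0, 3}; ∂psi/∂q = 12(q - 3)(q + 2)(q + 3) = 0 at q ∈ {-3, -2, 3}.
The Hessian is diagonal: diag(psi_pp, psi_qq). Second derivatives: psi_pp(-4)=-1008, psi_pp(0)=432, psi_pp(3)=-756; psi_qq(-3)=72, psi_qq(-2)=-60, psi_qq(3)=360.
Local minima occur where both diagonal entries positive: (0, -3), (0, 3). Count: 2.

2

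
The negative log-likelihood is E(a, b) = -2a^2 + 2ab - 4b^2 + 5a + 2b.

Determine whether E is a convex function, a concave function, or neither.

E is quadratic, so its Hessian is the constant matrix H = [[-4, 2], [2, -8]].
det(H) = 28, tr(H) = -12.
det(H) > 0 and tr(H) < 0, so H is negative definite everywhere: concave.

concave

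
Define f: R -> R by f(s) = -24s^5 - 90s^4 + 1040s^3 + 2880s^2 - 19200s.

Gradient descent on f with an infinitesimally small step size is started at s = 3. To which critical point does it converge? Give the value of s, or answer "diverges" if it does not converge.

f'(s) = -120(s - 4)(s - 2)(s + 4)(s + 5), so f'(3) = 6720.
Gradient descent moves in the -f' direction, i.e. s is decreasing.
The nearest critical point in that direction is s = 2, where f'' = 10080 > 0 (a local minimum). The iterate converges there.

2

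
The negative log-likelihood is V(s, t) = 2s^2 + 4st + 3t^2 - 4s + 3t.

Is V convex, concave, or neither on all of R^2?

convex

V is quadratic, so its Hessian is the constant matrix H = [[4, 4], [4, 6]].
det(H) = 8, tr(H) = 10.
det(H) > 0 and tr(H) > 0, so H is positive definite everywhere: convex.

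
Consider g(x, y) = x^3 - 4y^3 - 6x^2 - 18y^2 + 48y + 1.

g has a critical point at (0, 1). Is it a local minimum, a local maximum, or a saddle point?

local maximum

The mixed partial ∂²g/∂x∂y is 0, so the Hessian at any point is diag(g_xx, g_yy) = diag(6(x - 2), -12(2y + 3)).
At (0, 1): H = diag(-12, -60).
Both eigenvalues are negative, so H is negative definite: a local maximum.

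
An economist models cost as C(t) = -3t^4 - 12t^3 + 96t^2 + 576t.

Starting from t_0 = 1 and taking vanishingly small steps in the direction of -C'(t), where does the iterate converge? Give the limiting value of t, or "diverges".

C'(t) = -12(t - 4)(t + 3)(t + 4), so C'(1) = 720.
Gradient descent moves in the -C' direction, i.e. t is decreasing.
The nearest critical point in that direction is t = -3, where C'' = 84 > 0 (a local minimum). The iterate converges there.

-3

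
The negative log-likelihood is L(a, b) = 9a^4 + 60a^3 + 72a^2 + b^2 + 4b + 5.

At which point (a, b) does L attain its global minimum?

L(a,b) separates as P(a) + Q(b) + 5, so its minimum is min P + min Q + 5.
P'(a) = 36a(a + 1)(a + 4) vanishes at a ∈ {-4, -1, 0}; Q'(b) = 2b + 4 vanishes at b ∈ {-2}.
Local minima of P (where P''>0): P(-4)=-384, P(0)=0. Local minima of Q: Q(-2)=-4.
So the global minimum of L is P(-4) + Q(-2) + 5 = -384 − 4 + 5 = -383, attained at (-4, -2).

(-4, -2)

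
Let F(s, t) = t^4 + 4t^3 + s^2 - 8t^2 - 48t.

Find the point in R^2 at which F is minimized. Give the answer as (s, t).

(0, 2)

F(s,t) separates as P(s) + Q(t), so its minimum is min P + min Q.
P'(s) = 2s vanishes at s ∈ {0}; Q'(t) = 4(t - 2)(t + 2)(t + 3) vanishes at t ∈ {-3, -2, 2}.
Local minima of P (where P''>0): P(0)=0. Local minima of Q: Q(-3)=45, Q(2)=-80.
So the global minimum of F is P(0) + Q(2) = 0 − 80 = -80, attained at (0, 2).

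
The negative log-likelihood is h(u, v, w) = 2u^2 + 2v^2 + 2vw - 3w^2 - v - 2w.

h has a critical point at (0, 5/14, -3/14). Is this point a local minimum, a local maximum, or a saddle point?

saddle point

The Hessian is constant: H = [[4, 0, 0], [0, 4, 2], [0, 2, -6]].
Leading principal minors: Δ₁ = 4, Δ₂ = 16, Δ₃ = -112.
The minors fit neither the all-positive nor the alternating-sign pattern, so H is indefinite: a saddle point.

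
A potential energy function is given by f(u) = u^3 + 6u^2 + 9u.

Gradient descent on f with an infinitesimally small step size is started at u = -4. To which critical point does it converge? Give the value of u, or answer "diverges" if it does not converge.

diverges

f'(u) = 3(u + 1)(u + 3), so f'(-4) = 9.
Gradient descent moves in the -f' direction, i.e. u is decreasing.
There is no critical point below u=-4, and f' keeps the same sign, so the iterate runs off to −∞.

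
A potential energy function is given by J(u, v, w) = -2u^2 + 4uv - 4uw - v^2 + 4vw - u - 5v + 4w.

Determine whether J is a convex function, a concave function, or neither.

J is quadratic, so its Hessian is the constant matrix H = [[-4, 4, -4], [4, -2, 4], [-4, 4, 0]].
Leading principal minors: -4, -8, -32.
Neither pattern holds ⇒ H is indefinite ⇒ neither convex nor concave.

neither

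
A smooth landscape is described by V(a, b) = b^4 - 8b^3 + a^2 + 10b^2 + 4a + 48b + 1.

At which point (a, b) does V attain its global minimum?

V(a,b) separates as P(a) + Q(b) + 1, so its minimum is min P + min Q + 1.
P'(a) = 2a + 4 vanishes at a ∈ {-2}; Q'(b) = 4(b - 4)(b - 3)(b + 1) vanishes at b ∈ {-1, 3, 4}.
Local minima of P (where P''>0): P(-2)=-4. Local minima of Q: Q(-1)=-29, Q(4)=96.
So the global minimum of V is P(-2) + Q(-1) + 1 = -4 − 29 + 1 = -32, attained at (-2, -1).

(-2, -1)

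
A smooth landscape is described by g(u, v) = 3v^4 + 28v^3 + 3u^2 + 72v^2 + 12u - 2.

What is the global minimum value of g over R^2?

-14

g(u,v) separates as P(u) + Q(v) − 2, so its minimum is min P + min Q − 2.
P'(u) = 6u + 12 vanishes at u ∈ {-2}; Q'(v) = 12v(v + 3)(v + 4) vanishes at v ∈ {-4, -3, 0}.
Local minima of P (where P''>0): P(-2)=-12. Local minima of Q: Q(-4)=128, Q(0)=0.
So the global minimum of g is P(-2) + Q(0) − 2 = -12 + 0 − 2 = -14, attained at (-2, 0).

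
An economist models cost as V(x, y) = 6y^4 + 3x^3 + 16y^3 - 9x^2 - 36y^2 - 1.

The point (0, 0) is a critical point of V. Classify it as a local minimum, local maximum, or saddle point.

The mixed partial ∂²V/∂x∂y is 0, so the Hessian at any point is diag(V_xx, V_yy) = diag(18(x - 1), 24(3y^2 + 4y - 3)).
At (0, 0): H = diag(-18, -72).
Both eigenvalues are negative, so H is negative definite: a local maximum.

local maximum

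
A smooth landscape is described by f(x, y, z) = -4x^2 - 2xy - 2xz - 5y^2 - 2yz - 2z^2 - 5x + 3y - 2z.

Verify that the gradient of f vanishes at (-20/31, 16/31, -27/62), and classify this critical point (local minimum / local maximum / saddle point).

∇f = (-8x - 2y - 2z - 5, -2x - 10y - 2z + 3, -2x - 2y - 4z - 2); substituting (-20/31, 16/31, -27/62) gives ∇f = (0, 0, 0), so (-20/31, 16/31, -27/62) is indeed a critical point.
The Hessian is constant: H = [[-8, -2, -2], [-2, -10, -2], [-2, -2, -4]].
Leading principal minors: Δ₁ = -8, Δ₂ = 76, Δ₃ = -248.
The minors alternate sign starting negative (−, +, −), so H is negative definite: a local maximum.

local maximum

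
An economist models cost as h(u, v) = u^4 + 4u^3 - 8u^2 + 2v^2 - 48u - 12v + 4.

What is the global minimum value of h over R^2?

h(u,v) separates as P(u) + Q(v) + 4, so its minimum is min P + min Q + 4.
P'(u) = 4(u - 2)(u + 2)(u + 3) vanishes at u ∈ {-3, -2, 2}; Q'(v) = 4v - 12 vanishes at v ∈ {3}.
Local minima of P (where P''>0): P(-3)=45, P(2)=-80. Local minima of Q: Q(3)=-18.
So the global minimum of h is P(2) + Q(3) + 4 = -80 − 18 + 4 = -94, attained at (2, 3).

-94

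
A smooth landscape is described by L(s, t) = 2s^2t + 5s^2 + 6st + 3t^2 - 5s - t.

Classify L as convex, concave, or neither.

The term 2s^2t is cubic, so the Hessian is not constant.
∂²L/∂s² = 4t + 10, which takes both signs as t varies (negative for sufficiently negative t). A diagonal entry of the Hessian changing sign means the Hessian is neither positive- nor negative-semidefinite on all of R^2.

neither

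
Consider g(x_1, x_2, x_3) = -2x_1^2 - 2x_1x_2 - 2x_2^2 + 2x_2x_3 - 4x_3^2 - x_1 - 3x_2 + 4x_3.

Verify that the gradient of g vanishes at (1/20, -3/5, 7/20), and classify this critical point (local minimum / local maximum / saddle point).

local maximum

∇g = (-4x_1 - 2x_2 - 1, -2x_1 - 4x_2 + 2x_3 - 3, 2x_2 - 8x_3 + 4); substituting (1/20, -3/5, 7/20) gives ∇g = (0, 0, 0), so (1/20, -3/5, 7/20) is indeed a critical point.
The Hessian is constant: H = [[-4, -2, 0], [-2, -4, 2], [0, 2, -8]].
Leading principal minors: Δ₁ = -4, Δ₂ = 12, Δ₃ = -80.
The minors alternate sign starting negative (−, +, −), so H is negative definite: a local maximum.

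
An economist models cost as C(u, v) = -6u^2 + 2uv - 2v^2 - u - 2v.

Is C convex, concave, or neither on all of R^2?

concave

C is quadratic, so its Hessian is the constant matrix H = [[-12, 2], [2, -4]].
det(H) = 44, tr(H) = -16.
det(H) > 0 and tr(H) < 0, so H is negative definite everywhere: concave.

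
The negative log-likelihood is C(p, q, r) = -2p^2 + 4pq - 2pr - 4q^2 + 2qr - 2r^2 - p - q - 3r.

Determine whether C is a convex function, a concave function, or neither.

C is quadratic, so its Hessian is the constant matrix H = [[-4, 4, -2], [4, -8, 2], [-2, 2, -4]].
Leading principal minors: -4, 16, -48.
Signs alternate −, +, − ⇒ H ≺ 0 ⇒ concave.

concave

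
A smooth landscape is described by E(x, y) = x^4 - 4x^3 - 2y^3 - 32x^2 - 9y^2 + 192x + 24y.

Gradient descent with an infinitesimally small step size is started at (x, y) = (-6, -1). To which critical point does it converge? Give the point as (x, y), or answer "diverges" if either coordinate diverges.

E is separable, so gradient descent decouples: x follows -∂E/∂x, y follows -∂E/∂y.
∂E/∂x = 4(x - 4)(x - 3)(x + 4); at x=-6 this is -720, so x increases.
∂E/∂y = -6(y - 1)(y + 4); at y=-1 this is 36, so y decreases.
x converges to its nearest critical value -4 (a local min of the x-part); y converges to -4. The iterate converges to (-4, -4).

(-4, -4)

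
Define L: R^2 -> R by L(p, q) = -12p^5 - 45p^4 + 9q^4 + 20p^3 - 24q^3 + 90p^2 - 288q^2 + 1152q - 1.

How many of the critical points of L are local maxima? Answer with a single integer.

2

L separates as a function of p plus a function of q, so ∇L=0 decouples.
∂L/∂p = -60p(p - 1)(p + 1)(p + 3) = 0 at p ∈ {-3, -1, 0, 1}; ∂L/∂q = 36(q - 4)(q - 2)(q + 4) = 0 at q ∈ {-4, 2, 4}.
The Hessian is diagonal: diag(L_pp, L_qq). Second derivatives: L_pp(-3)=1440, L_pp(-1)=-240, L_pp(0)=180, L_pp(1)=-480; L_qq(-4)=1728, L_qq(2)=-432, L_qq(4)=576.
Local maxima occur where both diagonal entries negative: (-1, 2), (1, 2). Count: 2.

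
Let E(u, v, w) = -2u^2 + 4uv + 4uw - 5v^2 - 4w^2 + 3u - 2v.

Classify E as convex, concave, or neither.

E is quadratic, so its Hessian is the constant matrix H = [[-4, 4, 4], [4, -10, 0], [4, 0, -8]].
Leading principal minors: -4, 24, -32.
Signs alternate −, +, − ⇒ H ≺ 0 ⇒ concave.

concave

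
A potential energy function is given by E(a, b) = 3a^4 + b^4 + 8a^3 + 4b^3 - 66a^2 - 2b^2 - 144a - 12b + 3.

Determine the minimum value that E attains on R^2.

E(a,b) separates as P(a) + Q(b) + 3, so its minimum is min P + min Q + 3.
P'(a) = 12(a - 3)(a + 1)(a + 4) vanishes at a ∈ {-4, -1, 3}; Q'(b) = 4(b - 1)(b + 1)(b + 3) vanishes at b ∈ {-3, -1, 1}.
Local minima of P (where P''>0): P(-4)=-224, P(3)=-567. Local minima of Q: Q(-3)=-9, Q(1)=-9.
So the global minimum of E is P(3) + Q(-3) + 3 = -567 − 9 + 3 = -573, attained at (3, -3).

-573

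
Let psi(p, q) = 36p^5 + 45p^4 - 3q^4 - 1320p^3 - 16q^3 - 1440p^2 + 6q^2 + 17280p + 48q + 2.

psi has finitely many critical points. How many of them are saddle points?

psi separates as a function of p plus a function of q, so ∇psi=0 decouples.
∂psi/∂p = 180(p - 4)(p - 2)(p + 3)(p + 4) = 0 at p ∈ {-4, -3, 2, 4}; ∂psi/∂q = -12(q - 1)(q + 1)(q + 4) = 0 at q ∈ {-4, -1, 1}.
The Hessian is diagonal: diag(psi_pp, psi_qq). Second derivatives: psi_pp(-4)=-8640, psi_pp(-3)=6300, psi_pp(2)=-10800, psi_pp(4)=20160; psi_qq(-4)=-180, psi_qq(-1)=72, psi_qq(1)=-120.
Saddle points occur where the two diagonal entries have opposite signs: (-4, -1), (-3, -4), (-3, 1), (2, -1), (4, -4), (4, 1). Count: 6.

6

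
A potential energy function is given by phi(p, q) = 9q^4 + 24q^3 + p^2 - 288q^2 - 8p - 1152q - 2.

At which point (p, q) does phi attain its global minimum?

(4, 4)

phi(p,q) separates as A(p) + B(q) − 2, so its minimum is min A + min B − 2.
A'(p) = 2p - 8 vanishes at p ∈ {4}; B'(q) = 36(q - 4)(q + 2)(q + 4) vanishes at q ∈ {-4, -2, 4}.
Local minima of A (where A''>0): A(4)=-16. Local minima of B: B(-4)=768, B(4)=-5376.
So the global minimum of phi is A(4) + B(4) − 2 = -16 − 5376 − 2 = -5394, attained at (4, 4).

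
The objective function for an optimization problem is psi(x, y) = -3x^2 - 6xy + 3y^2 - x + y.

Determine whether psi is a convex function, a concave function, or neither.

psi is quadratic, so its Hessian is the constant matrix H = [[-6, -6], [-6, 6]].
det(H) = -72, tr(H) = 0.
det(H) < 0, so H is indefinite: neither convex nor concave.

neither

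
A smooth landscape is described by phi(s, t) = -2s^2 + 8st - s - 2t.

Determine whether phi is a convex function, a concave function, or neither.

phi is quadratic, so its Hessian is the constant matrix H = [[-4, 8], [8, 0]].
det(H) = -64, tr(H) = -4.
det(H) < 0, so H is indefinite: neither convex nor concave.

neither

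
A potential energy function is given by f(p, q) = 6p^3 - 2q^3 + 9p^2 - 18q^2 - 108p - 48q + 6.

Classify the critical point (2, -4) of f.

The mixed partial ∂²f/∂p∂q is 0, so the Hessian at any point is diag(f_pp, f_qq) = diag(18(2p + 1), -12(q + 3)).
At (2, -4): H = diag(90, 12).
Both eigenvalues are positive, so H is positive definite: a local minimum.

local minimum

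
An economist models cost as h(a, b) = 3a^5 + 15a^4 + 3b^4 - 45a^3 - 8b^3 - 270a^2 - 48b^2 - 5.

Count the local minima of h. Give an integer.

h separates as a function of a plus a function of b, so ∇h=0 decouples.
∂h/∂a = 15a(a - 3)(a + 3)(a + 4) = 0 at a ∈ {-4, -3, 0, 3}; ∂h/∂b = 12b(b - 4)(b + 2) = 0 at b ∈ {-2, 0, 4}.
The Hessian is diagonal: diag(h_aa, h_bb). Second derivatives: h_aa(-4)=-420, h_aa(-3)=270, h_aa(0)=-540, h_aa(3)=1890; h_bb(-2)=144, h_bb(0)=-96, h_bb(4)=288.
Local minima occur where both diagonal entries positive: (-3, -2), (-3, 4), (3, -2), (3, 4). Count: 4.

4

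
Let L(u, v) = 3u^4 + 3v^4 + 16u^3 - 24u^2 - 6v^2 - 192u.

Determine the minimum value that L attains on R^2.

-307

L(u,v) separates as P(u) + Q(v), so its minimum is min P + min Q.
P'(u) = 12(u - 2)(u + 2)(u + 4) vanishes at u ∈ {-4, -2, 2}; Q'(v) = 12v(v - 1)(v + 1) vanishes at v ∈ {-1, 0, 1}.
Local minima of P (where P''>0): P(-4)=128, P(2)=-304. Local minima of Q: Q(-1)=-3, Q(1)=-3.
So the global minimum of L is P(2) + Q(-1) = -304 − 3 = -307, attained at (2, -1).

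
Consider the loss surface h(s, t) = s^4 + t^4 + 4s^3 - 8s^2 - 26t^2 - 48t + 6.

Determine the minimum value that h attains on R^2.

h(s,t) separates as P(s) + Q(t) + 6, so its minimum is min P + min Q + 6.
P'(s) = 4s(s - 1)(s + 4) vanishes at s ∈ {-4, 0, 1}; Q'(t) = 4(t - 4)(t + 1)(t + 3) vanishes at t ∈ {-3, -1, 4}.
Local minima of P (where P''>0): P(-4)=-128, P(1)=-3. Local minima of Q: Q(-3)=-9, Q(4)=-352.
So the global minimum of h is P(-4) + Q(4) + 6 = -128 − 352 + 6 = -474, attained at (-4, 4).

-474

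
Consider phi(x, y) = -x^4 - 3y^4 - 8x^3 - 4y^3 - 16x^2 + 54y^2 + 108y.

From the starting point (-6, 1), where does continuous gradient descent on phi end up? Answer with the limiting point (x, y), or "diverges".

phi is separable, so gradient descent decouples: x follows -∂phi/∂x, y follows -∂phi/∂y.
∂phi/∂x = -4x(x + 2)(x + 4); at x=-6 this is 192, so x decreases.
∂phi/∂y = -12(y - 3)(y + 1)(y + 3); at y=1 this is 192, so y decreases.
The x-coordinate has no critical point in that direction and runs off to infinity.

diverges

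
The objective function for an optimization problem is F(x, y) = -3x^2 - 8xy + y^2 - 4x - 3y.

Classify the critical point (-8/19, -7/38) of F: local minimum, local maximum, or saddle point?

The Hessian of F is constant: H = [[-6, -8], [-8, 2]].
det(H) = (-6)·2 − (-8)² = -76.
Since det(H) < 0, H is indefinite and the critical point is a saddle point.

saddle point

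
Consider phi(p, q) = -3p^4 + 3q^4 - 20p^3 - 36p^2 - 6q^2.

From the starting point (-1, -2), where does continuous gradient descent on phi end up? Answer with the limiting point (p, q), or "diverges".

(-2, -1)

phi is separable, so gradient descent decouples: p follows -∂phi/∂p, q follows -∂phi/∂q.
∂phi/∂p = -12p(p + 2)(p + 3); at p=-1 this is 24, so p decreases.
∂phi/∂q = 12q(q - 1)(q + 1); at q=-2 this is -72, so q increases.
p converges to its nearest critical value -2 (a local min of the p-part); q converges to -1. The iterate converges to (-2, -1).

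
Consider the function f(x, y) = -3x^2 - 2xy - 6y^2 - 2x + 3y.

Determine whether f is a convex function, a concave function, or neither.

f is quadratic, so its Hessian is the constant matrix H = [[-6, -2], [-2, -12]].
det(H) = 68, tr(H) = -18.
det(H) > 0 and tr(H) < 0, so H is negative definite everywhere: concave.

concave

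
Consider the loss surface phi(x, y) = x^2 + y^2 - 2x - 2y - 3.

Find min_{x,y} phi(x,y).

phi(x,y) separates as P(x) + Q(y) − 3, so its minimum is min P + min Q − 3.
P'(x) = 2x - 2 vanishes at x ∈ {1}; Q'(y) = 2y - 2 vanishes at y ∈ {1}.
Local minima of P (where P''>0): P(1)=-1. Local minima of Q: Q(1)=-1.
So the global minimum of phi is P(1) + Q(1) − 3 = -1 − 1 − 3 = -5, attained at (1, 1).

-5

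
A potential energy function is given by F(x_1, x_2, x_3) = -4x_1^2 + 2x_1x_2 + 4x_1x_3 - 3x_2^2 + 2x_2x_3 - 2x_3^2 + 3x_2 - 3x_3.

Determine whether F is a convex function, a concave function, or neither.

concave

F is quadratic, so its Hessian is the constant matrix H = [[-8, 2, 4], [2, -6, 2], [4, 2, -4]].
Leading principal minors: -8, 44, -16.
Signs alternate −, +, − ⇒ H ≺ 0 ⇒ concave.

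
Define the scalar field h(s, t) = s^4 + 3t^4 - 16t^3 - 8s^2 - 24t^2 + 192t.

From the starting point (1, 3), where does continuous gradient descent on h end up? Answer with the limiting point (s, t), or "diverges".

(2, 4)

h is separable, so gradient descent decouples: s follows -∂h/∂s, t follows -∂h/∂t.
∂h/∂s = 4s(s - 2)(s + 2); at s=1 this is -12, so s increases.
∂h/∂t = 12(t - 4)(t - 2)(t + 2); at t=3 this is -60, so t increases.
s converges to its nearest critical value 2 (a local min of the s-part); t converges to 4. The iterate converges to (2, 4).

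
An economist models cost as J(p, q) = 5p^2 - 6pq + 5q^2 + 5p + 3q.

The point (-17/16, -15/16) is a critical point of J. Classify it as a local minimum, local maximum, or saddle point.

The Hessian of J is constant: H = [[10, -6], [-6, 10]].
det(H) = 10·10 − (-6)² = 64.
det(H) > 0 and tr(H) = 20 > 0, so H is positive definite and the point is a local minimum.

local minimum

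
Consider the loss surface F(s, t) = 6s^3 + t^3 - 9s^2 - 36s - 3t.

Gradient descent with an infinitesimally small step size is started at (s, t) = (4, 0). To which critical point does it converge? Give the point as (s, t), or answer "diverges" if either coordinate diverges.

(2, 1)

F is separable, so gradient descent decouples: s follows -∂F/∂s, t follows -∂F/∂t.
∂F/∂s = 18(s - 2)(s + 1); at s=4 this is 180, so s decreases.
∂F/∂t = 3(t - 1)(t + 1); at t=0 this is -3, so t increases.
s converges to its nearest critical value 2 (a local min of the s-part); t converges to 1. The iterate converges to (2, 1).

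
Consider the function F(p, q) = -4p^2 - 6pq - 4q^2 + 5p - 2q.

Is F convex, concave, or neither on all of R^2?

concave

F is quadratic, so its Hessian is the constant matrix H = [[-8, -6], [-6, -8]].
det(H) = 28, tr(H) = -16.
det(H) > 0 and tr(H) < 0, so H is negative definite everywhere: concave.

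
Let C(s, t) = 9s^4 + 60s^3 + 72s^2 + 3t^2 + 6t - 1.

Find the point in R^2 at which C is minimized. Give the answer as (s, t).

(-4, -1)

C(s,t) separates as P(s) + Q(t) − 1, so its minimum is min P + min Q − 1.
P'(s) = 36s(s + 1)(s + 4) vanishes at s ∈ {-4, -1, 0}; Q'(t) = 6(t + 1) vanishes at t ∈ {-1}.
Local minima of P (where P''>0): P(-4)=-384, P(0)=0. Local minima of Q: Q(-1)=-3.
So the global minimum of C is P(-4) + Q(-1) − 1 = -384 − 3 − 1 = -388, attained at (-4, -1).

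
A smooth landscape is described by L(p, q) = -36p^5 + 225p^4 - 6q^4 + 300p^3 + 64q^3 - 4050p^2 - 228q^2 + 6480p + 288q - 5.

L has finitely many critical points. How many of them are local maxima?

L separates as a function of p plus a function of q, so ∇L=0 decouples.
∂L/∂p = -180(p - 4)(p - 3)(p - 1)(p + 3) = 0 at p ∈ {-3, 1, 3, 4}; ∂L/∂q = -24(q - 4)(q - 3)(q - 1) = 0 at q ∈ {1, 3, 4}.
The Hessian is diagonal: diag(L_pp, L_qq). Second derivatives: L_pp(-3)=30240, L_pp(1)=-4320, L_pp(3)=2160, L_pp(4)=-3780; L_qq(1)=-144, L_qq(3)=48, L_qq(4)=-72.
Local maxima occur where both diagonal entries negative: (1, 1), (1, 4), (4, 1), (4, 4). Count: 4.

4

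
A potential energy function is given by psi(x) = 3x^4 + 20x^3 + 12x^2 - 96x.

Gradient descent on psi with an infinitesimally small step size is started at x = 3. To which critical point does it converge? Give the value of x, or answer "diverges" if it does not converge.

psi'(x) = 12(x - 1)(x + 2)(x + 4), so psi'(3) = 840.
Gradient descent moves in the -psi' direction, i.e. x is decreasing.
The nearest critical point in that direction is x = 1, where psi'' = 180 > 0 (a local minimum). The iterate converges there.

1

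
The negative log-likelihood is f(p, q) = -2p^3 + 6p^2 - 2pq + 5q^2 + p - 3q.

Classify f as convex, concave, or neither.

neither

The term -2p^3 is cubic, so the Hessian is not constant.
∂²f/∂p² = -12p + 12, which takes both signs as p varies (negative for sufficiently large p). A diagonal entry of the Hessian changing sign means the Hessian is neither positive- nor negative-semidefinite on all of R^2.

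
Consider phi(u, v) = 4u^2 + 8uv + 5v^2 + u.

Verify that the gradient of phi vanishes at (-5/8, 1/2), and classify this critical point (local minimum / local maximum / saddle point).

∇phi = (8u + 8v + 1, 8u + 10v); substituting (-5/8, 1/2) gives ∇phi = (0, 0), so (-5/8, 1/2) is indeed a critical point.
The Hessian of phi is constant: H = [[8, 8], [8, 10]].
det(H) = 8·10 − 8² = 16.
det(H) > 0 and tr(H) = 18 > 0, so H is positive definite and the point is a local minimum.

local minimum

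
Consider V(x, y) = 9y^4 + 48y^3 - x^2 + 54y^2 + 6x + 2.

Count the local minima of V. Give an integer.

0

V separates as a function of x plus a function of y, so ∇V=0 decouples.
∂V/∂x = -2(x - 3) = 0 at x ∈ {3}; ∂V/∂y = 36y(y + 1)(y + 3) = 0 at y ∈ {-3, -1, 0}.
The Hessian is diagonal: diag(V_xx, V_yy). Second derivatives: V_xx(3)=-2; V_yy(-3)=216, V_yy(-1)=-72, V_yy(0)=108.
Local minima occur where both diagonal entries positive: none. Count: 0.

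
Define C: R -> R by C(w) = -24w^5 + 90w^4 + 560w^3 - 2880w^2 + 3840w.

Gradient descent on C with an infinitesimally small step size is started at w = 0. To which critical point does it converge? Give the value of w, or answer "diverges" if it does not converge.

C'(w) = -120(w - 4)(w - 2)(w - 1)(w + 4), so C'(0) = 3840.
Gradient descent moves in the -C' direction, i.e. w is decreasing.
The nearest critical point in that direction is w = -4, where C'' = 28800 > 0 (a local minimum). The iterate converges there.

-4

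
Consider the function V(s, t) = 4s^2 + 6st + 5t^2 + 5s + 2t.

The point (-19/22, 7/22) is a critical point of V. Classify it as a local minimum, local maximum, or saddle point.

local minimum

The Hessian of V is constant: H = [[8, 6], [6, 10]].
det(H) = 8·10 − 6² = 44.
det(H) > 0 and tr(H) = 18 > 0, so H is positive definite and the point is a local minimum.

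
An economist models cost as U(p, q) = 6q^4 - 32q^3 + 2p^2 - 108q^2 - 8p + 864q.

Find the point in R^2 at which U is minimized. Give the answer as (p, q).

(2, -3)

U(p,q) separates as A(p) + B(q), so its minimum is min A + min B.
A'(p) = 4p - 8 vanishes at p ∈ {2}; B'(q) = 24(q - 4)(q - 3)(q + 3) vanishes at q ∈ {-3, 3, 4}.
Local minima of A (where A''>0): A(2)=-8. Local minima of B: B(-3)=-2214, B(4)=1216.
So the global minimum of U is A(2) + B(-3) = -8 − 2214 = -2222, attained at (2, -3).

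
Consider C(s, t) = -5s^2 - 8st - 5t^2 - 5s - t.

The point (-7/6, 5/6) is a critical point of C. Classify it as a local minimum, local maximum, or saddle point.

The Hessian of C is constant: H = [[-10, -8], [-8, -10]].
det(H) = (-10)·(-10) − (-8)² = 36.
det(H) > 0 and tr(H) = -20 < 0, so H is negative definite and the point is a local maximum.

local maximum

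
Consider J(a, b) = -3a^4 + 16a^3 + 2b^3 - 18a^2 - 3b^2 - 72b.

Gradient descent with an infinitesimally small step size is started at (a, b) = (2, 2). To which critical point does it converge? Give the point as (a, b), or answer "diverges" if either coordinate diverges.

(1, 4)

J is separable, so gradient descent decouples: a follows -∂J/∂a, b follows -∂J/∂b.
∂J/∂a = -12a(a - 3)(a - 1); at a=2 this is 24, so a decreases.
∂J/∂b = 6(b - 4)(b + 3); at b=2 this is -60, so b increases.
a converges to its nearest critical value 1 (a local min of the a-part); b converges to 4. The iterate converges to (1, 4).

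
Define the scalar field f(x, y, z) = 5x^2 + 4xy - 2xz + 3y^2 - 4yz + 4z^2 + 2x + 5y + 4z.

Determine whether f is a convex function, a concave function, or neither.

f is quadratic, so its Hessian is the constant matrix H = [[10, 4, -2], [4, 6, -4], [-2, -4, 8]].
Leading principal minors: 10, 44, 232.
All positive ⇒ H ≻ 0 ⇒ convex.

convex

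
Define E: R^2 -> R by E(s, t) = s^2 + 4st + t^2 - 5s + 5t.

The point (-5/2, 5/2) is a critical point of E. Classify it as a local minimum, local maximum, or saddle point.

saddle point

The Hessian of E is constant: H = [[2, 4], [4, 2]].
det(H) = 2·2 − 4² = -12.
Since det(H) < 0, H is indefinite and the critical point is a saddle point.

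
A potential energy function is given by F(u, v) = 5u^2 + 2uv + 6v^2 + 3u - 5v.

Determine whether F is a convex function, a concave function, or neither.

convex

F is quadratic, so its Hessian is the constant matrix H = [[10, 2], [2, 12]].
det(H) = 116, tr(H) = 22.
det(H) > 0 and tr(H) > 0, so H is positive definite everywhere: convex.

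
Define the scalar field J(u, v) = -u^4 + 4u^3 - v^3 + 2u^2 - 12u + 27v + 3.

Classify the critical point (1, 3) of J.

saddle point

The mixed partial ∂²J/∂u∂v is 0, so the Hessian at any point is diag(J_uu, J_vv) = diag(4(-3u^2 + 6u + 1), -6v).
At (1, 3): H = diag(16, -18).
The eigenvalues have opposite signs, so H is indefinite: a saddle point.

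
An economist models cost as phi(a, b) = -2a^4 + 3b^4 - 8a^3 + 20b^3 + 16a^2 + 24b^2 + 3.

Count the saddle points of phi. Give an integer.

5

phi separates as a function of a plus a function of b, so ∇phi=0 decouples.
∂phi/∂a = -8a(a - 1)(a + 4) = 0 at a ∈ {-4, 0, 1}; ∂phi/∂b = 12b(b + 1)(b + 4) = 0 at b ∈ {-4, -1, 0}.
The Hessian is diagonal: diag(phi_aa, phi_bb). Second derivatives: phi_aa(-4)=-160, phi_aa(0)=32, phi_aa(1)=-40; phi_bb(-4)=144, phi_bb(-1)=-36, phi_bb(0)=48.
Saddle points occur where the two diagonal entries have opposite signs: (-4, -4), (-4, 0), (0, -1), (1, -4), (1, 0). Count: 5.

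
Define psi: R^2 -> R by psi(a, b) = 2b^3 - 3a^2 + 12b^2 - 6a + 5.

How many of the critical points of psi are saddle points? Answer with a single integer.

1

psi separates as a function of a plus a function of b, so ∇psi=0 decouples.
∂psi/∂a = -6(a + 1) = 0 at a ∈ {-1}; ∂psi/∂b = 6b(b + 4) = 0 at b ∈ {-4, 0}.
The Hessian is diagonal: diag(psi_aa, psi_bb). Second derivatives: psi_aa(-1)=-6; psi_bb(-4)=-24, psi_bb(0)=24.
Saddle points occur where the two diagonal entries have opposite signs: (-1, 0). Count: 1.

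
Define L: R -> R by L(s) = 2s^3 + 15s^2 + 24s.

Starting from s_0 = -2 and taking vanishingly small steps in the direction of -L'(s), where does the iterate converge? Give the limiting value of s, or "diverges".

-1

L'(s) = 6(s + 1)(s + 4), so L'(-2) = -12.
Gradient descent moves in the -L' direction, i.e. s is increasing.
The nearest critical point in that direction is s = -1, where L'' = 18 > 0 (a local minimum). The iterate converges there.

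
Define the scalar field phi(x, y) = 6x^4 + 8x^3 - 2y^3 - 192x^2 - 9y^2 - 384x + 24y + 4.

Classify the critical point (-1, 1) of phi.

local maximum

The mixed partial ∂²phi/∂x∂y is 0, so the Hessian at any point is diag(phi_xx, phi_yy) = diag(24(3x^2 + 2x - 16), -6(2y + 3)).
At (-1, 1): H = diag(-360, -30).
Both eigenvalues are negative, so H is negative definite: a local maximum.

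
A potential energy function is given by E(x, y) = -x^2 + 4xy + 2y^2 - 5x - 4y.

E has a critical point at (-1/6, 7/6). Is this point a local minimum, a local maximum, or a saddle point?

saddle point

The Hessian of E is constant: H = [[-2, 4], [4, 4]].
det(H) = (-2)·4 − 4² = -24.
Since det(H) < 0, H is indefinite and the critical point is a saddle point.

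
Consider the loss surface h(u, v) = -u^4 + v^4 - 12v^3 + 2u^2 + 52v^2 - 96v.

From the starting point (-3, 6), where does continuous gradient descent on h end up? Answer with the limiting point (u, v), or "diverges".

diverges

h is separable, so gradient descent decouples: u follows -∂h/∂u, v follows -∂h/∂v.
∂h/∂u = -4u(u - 1)(u + 1); at u=-3 this is 96, so u decreases.
∂h/∂v = 4(v - 4)(v - 3)(v - 2); at v=6 this is 96, so v decreases.
The u-coordinate has no critical point in that direction and runs off to infinity.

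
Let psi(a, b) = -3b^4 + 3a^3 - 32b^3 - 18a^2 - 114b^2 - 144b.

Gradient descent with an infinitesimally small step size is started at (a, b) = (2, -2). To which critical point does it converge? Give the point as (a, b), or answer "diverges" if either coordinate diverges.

(4, -3)

psi is separable, so gradient descent decouples: a follows -∂psi/∂a, b follows -∂psi/∂b.
∂psi/∂a = 9a(a - 4); at a=2 this is -36, so a increases.
∂psi/∂b = -12(b + 1)(b + 3)(b + 4); at b=-2 this is 24, so b decreases.
a converges to its nearest critical value 4 (a local min of the a-part); b converges to -3. The iterate converges to (4, -3).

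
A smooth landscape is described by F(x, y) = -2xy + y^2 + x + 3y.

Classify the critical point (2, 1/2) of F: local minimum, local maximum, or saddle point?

The Hessian of F is constant: H = [[0, -2], [-2, 2]].
det(H) = 0·2 − (-2)² = -4.
Since det(H) < 0, H is indefinite and the critical point is a saddle point.

saddle point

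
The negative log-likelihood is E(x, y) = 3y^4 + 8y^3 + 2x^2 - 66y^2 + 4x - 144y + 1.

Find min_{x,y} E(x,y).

E(x,y) separates as P(x) + Q(y) + 1, so its minimum is min P + min Q + 1.
P'(x) = 4x + 4 vanishes at x ∈ {-1}; Q'(y) = 12(y - 3)(y + 1)(y + 4) vanishes at y ∈ {-4, -1, 3}.
Local minima of P (where P''>0): P(-1)=-2. Local minima of Q: Q(-4)=-224, Q(3)=-567.
So the global minimum of E is P(-1) + Q(3) + 1 = -2 − 567 + 1 = -568, attained at (-1, 3).

-568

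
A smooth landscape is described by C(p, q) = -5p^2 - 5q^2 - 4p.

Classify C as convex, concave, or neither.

concave

C is quadratic, so its Hessian is the constant matrix H = [[-10, 0], [0, -10]].
det(H) = 100, tr(H) = -20.
det(H) > 0 and tr(H) < 0, so H is negative definite everywhere: concave.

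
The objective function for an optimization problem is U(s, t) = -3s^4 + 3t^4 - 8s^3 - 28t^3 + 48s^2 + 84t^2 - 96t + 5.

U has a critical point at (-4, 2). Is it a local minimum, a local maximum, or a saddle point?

local maximum

The mixed partial ∂²U/∂s∂t is 0, so the Hessian at any point is diag(U_ss, U_tt) = diag(12(-3s^2 - 4s + 8), 12(3t^2 - 14t + 14)).
At (-4, 2): H = diag(-288, -24).
Both eigenvalues are negative, so H is negative definite: a local maximum.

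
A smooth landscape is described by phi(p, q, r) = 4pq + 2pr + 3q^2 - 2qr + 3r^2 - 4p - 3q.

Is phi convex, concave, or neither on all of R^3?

phi is quadratic, so its Hessian is the constant matrix H = [[0, 4, 2], [4, 6, -2], [2, -2, 6]].
Leading principal minors: 0, -16, -152.
Neither pattern holds ⇒ H is indefinite ⇒ neither convex nor concave.

neither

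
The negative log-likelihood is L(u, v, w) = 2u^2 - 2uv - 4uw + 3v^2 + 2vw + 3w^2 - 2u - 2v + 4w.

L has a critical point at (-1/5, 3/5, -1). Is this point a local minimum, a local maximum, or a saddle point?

local minimum

The Hessian is constant: H = [[4, -2, -4], [-2, 6, 2], [-4, 2, 6]].
Leading principal minors: Δ₁ = 4, Δ₂ = 20, Δ₃ = 40.
All leading minors are positive, so H is positive definite: a local minimum.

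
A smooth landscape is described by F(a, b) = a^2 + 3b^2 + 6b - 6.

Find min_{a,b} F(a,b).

-9

F(a,b) separates as P(a) + Q(b) − 6, so its minimum is min P + min Q − 6.
P'(a) = 2a vanishes at a ∈ {0}; Q'(b) = 6b + 6 vanishes at b ∈ {-1}.
Local minima of P (where P''>0): P(0)=0. Local minima of Q: Q(-1)=-3.
So the global minimum of F is P(0) + Q(-1) − 6 = 0 − 3 − 6 = -9, attained at (0, -1).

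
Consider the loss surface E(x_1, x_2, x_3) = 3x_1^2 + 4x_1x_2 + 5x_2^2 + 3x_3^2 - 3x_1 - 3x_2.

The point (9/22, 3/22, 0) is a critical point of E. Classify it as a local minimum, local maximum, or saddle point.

The Hessian is constant: H = [[6, 4, 0], [4, 10, 0], [0, 0, 6]].
Leading principal minors: Δ₁ = 6, Δ₂ = 44, Δ₃ = 264.
All leading minors are positive, so H is positive definite: a local minimum.

local minimum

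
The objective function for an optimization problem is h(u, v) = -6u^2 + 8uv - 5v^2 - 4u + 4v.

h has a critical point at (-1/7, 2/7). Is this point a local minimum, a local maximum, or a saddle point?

local maximum

The Hessian of h is constant: H = [[-12, 8], [8, -10]].
det(H) = (-12)·(-10) − 8² = 56.
det(H) > 0 and tr(H) = -22 < 0, so H is negative definite and the point is a local maximum.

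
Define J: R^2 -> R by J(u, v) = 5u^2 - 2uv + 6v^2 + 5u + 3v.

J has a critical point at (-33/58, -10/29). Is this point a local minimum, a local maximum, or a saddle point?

The Hessian of J is constant: H = [[10, -2], [-2, 12]].
det(H) = 10·12 − (-2)² = 116.
det(H) > 0 and tr(H) = 22 > 0, so H is positive definite and the point is a local minimum.

local minimum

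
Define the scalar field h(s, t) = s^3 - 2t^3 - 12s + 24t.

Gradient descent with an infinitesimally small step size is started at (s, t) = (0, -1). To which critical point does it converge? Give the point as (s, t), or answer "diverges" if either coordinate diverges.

(2, -2)

h is separable, so gradient descent decouples: s follows -∂h/∂s, t follows -∂h/∂t.
∂h/∂s = 3(s - 2)(s + 2); at s=0 this is -12, so s increases.
∂h/∂t = -6(t - 2)(t + 2); at t=-1 this is 18, so t decreases.
s converges to its nearest critical value 2 (a local min of the s-part); t converges to -2. The iterate converges to (2, -2).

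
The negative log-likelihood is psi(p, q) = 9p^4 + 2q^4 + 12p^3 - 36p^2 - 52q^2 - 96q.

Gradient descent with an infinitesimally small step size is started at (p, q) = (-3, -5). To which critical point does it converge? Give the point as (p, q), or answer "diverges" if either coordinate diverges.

(-2, -3)

psi is separable, so gradient descent decouples: p follows -∂psi/∂p, q follows -∂psi/∂q.
∂psi/∂p = 36p(p - 1)(p + 2); at p=-3 this is -432, so p increases.
∂psi/∂q = 8(q - 4)(q + 1)(q + 3); at q=-5 this is -576, so q increases.
p converges to its nearest critical value -2 (a local min of the p-part); q converges to -3. The iterate converges to (-2, -3).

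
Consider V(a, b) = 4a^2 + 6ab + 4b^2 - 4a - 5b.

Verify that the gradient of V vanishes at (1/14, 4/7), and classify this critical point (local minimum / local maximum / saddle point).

local minimum

∇V = (8a + 6b - 4, 6a + 8b - 5); substituting (1/14, 4/7) gives ∇V = (0, 0), so (1/14, 4/7) is indeed a critical point.
The Hessian of V is constant: H = [[8, 6], [6, 8]].
det(H) = 8·8 − 6² = 28.
det(H) > 0 and tr(H) = 16 > 0, so H is positive definite and the point is a local minimum.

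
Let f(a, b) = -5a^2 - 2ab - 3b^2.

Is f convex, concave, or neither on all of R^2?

concave

f is quadratic, so its Hessian is the constant matrix H = [[-10, -2], [-2, -6]].
det(H) = 56, tr(H) = -16.
det(H) > 0 and tr(H) < 0, so H is negative definite everywhere: concave.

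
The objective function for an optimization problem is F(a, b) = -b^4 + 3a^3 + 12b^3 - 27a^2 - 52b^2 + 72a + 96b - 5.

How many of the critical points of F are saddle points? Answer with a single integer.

3

F separates as a function of a plus a function of b, so ∇F=0 decouples.
∂F/∂a = 9(a - 4)(a - 2) = 0 at a ∈ {2, 4}; ∂F/∂b = -4(b - 4)(b - 3)(b - 2) = 0 at b ∈ {2, 3, 4}.
The Hessian is diagonal: diag(F_aa, F_bb). Second derivatives: F_aa(2)=-18, F_aa(4)=18; F_bb(2)=-8, F_bb(3)=4, F_bb(4)=-8.
Saddle points occur where the two diagonal entries have opposite signs: (2, 3), (4, 2), (4, 4). Count: 3.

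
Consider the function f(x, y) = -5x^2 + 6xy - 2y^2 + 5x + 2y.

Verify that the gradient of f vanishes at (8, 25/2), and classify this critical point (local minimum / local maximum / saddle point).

local maximum

∇f = (-10x + 6y + 5, 6x - 4y + 2); substituting (8, 25/2) gives ∇f = (0, 0), so (8, 25/2) is indeed a critical point.
The Hessian of f is constant: H = [[-10, 6], [6, -4]].
det(H) = (-10)·(-4) − 6² = 4.
det(H) > 0 and tr(H) = -14 < 0, so H is negative definite and the point is a local maximum.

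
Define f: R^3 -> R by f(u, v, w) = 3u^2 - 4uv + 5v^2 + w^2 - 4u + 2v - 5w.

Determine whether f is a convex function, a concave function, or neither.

f is quadratic, so its Hessian is the constant matrix H = [[6, -4, 0], [-4, 10, 0], [0, 0, 2]].
Leading principal minors: 6, 44, 88.
All positive ⇒ H ≻ 0 ⇒ convex.

convex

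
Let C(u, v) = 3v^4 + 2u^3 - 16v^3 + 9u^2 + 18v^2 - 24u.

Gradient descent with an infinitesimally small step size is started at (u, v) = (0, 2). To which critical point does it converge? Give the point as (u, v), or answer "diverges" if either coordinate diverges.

(1, 3)

C is separable, so gradient descent decouples: u follows -∂C/∂u, v follows -∂C/∂v.
∂C/∂u = 6(u - 1)(u + 4); at u=0 this is -24, so u increases.
∂C/∂v = 12v(v - 3)(v - 1); at v=2 this is -24, so v increases.
u converges to its nearest critical value 1 (a local min of the u-part); v converges to 3. The iterate converges to (1, 3).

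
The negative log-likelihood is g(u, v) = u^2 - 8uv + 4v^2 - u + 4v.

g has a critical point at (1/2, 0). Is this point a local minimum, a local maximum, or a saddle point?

The Hessian of g is constant: H = [[2, -8], [-8, 8]].
det(H) = 2·8 − (-8)² = -48.
Since det(H) < 0, H is indefinite and the critical point is a saddle point.

saddle point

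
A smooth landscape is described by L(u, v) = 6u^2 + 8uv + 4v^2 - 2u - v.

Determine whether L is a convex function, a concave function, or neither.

convex

L is quadratic, so its Hessian is the constant matrix H = [[12, 8], [8, 8]].
det(H) = 32, tr(H) = 20.
det(H) > 0 and tr(H) > 0, so H is positive definite everywhere: convex.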